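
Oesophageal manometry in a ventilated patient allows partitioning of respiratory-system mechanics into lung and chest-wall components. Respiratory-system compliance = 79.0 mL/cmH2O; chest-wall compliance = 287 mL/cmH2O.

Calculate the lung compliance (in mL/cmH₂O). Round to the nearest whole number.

1/CL = 1/Crs − 1/Ccw.
1/CL = 1/79.0 − 1/287 = 0.009174.
CL = 109.0 mL/cmH2O.

109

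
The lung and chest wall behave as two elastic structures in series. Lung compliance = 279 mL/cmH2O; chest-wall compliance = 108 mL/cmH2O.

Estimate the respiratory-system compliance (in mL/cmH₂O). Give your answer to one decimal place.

Lung and chest wall are elastances in series: 1/Crs = 1/CL + 1/Ccw.
1/Crs = 1/279 + 1/108 = 0.01284.
Crs = 77.882 mL/cmH2O.

77.9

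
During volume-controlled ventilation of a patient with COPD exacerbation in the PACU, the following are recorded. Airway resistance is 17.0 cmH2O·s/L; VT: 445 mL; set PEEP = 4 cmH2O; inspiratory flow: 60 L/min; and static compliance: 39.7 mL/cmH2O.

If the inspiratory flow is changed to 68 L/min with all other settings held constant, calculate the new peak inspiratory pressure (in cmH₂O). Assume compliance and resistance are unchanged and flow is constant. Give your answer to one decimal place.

34.5

Flow: 60 L/min ÷ 60 = 1 L/s.
New flow: 68 L/min ÷ 60 = 1.1333 L/s.
PIP = Vt/C + R·V̇ + PEEP (constant-flow equation of motion).
Only the resistive term changes: ΔPIP = R × ΔV̇ = 17.0 × (1.1333 − 1) = 17.0 × 0.1333 = 2.266 cmH2O.
Original PIP = 445/39.7 + 17.0×1 + 4 = 32.209 cmH2O; new PIP = 32.209 + (2.266) = 34.475 cmH2O.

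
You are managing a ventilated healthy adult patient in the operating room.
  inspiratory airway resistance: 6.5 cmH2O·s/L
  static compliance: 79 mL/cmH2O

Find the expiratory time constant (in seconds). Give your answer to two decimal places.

0.51

τ = R × C = 6.5 × 79 mL/cmH2O = 6.5 × 0.079 L/cmH2O = 0.5135 s.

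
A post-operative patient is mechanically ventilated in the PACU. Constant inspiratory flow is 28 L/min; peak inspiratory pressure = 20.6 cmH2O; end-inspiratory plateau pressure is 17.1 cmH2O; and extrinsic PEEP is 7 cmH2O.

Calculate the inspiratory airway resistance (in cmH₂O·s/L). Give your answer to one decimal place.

Flow: 28 L/min ÷ 60 = 0.4667 L/s.
Raw = (PIP − Pplat) / flow = (20.6 − 17.1) / 0.4667 = 3.5 / 0.4667 = 7.499 cmH2O·s/L.

7.5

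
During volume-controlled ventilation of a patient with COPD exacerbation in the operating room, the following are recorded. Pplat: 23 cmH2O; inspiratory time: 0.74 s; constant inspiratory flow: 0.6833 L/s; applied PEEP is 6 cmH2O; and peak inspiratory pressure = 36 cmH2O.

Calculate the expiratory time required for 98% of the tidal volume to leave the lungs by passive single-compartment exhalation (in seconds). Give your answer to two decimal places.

Vt = flow × Ti = 0.6833 L/s × 0.74 s × 1000 mL/L = 505.64 mL.
R = (PIP − Pplat)/V̇ = (36 − 23) / 0.6833 = 13.0/0.6833 = 19.025 cmH2O·s/L.
C = Vt/(Pplat − PEEP) = 505.64 / (23 − 6) = 505.64/17.0 = 29.744 mL/cmH2O.
τ = R × C = 19.025 × 0.02974 L/cmH2O = 0.5658 s.
t = −τ·ln(1 − 0.98) = −0.5658·ln(0.02) = 2.213 s.

2.21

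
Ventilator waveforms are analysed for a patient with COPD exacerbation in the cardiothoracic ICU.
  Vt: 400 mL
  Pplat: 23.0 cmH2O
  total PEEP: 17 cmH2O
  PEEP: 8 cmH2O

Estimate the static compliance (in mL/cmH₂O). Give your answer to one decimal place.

66.7

End-expiratory occlusion gives total PEEP = 17 cmH2O (intrinsic PEEP = 17 − 8 = 9). Use total PEEP for the elastic gradient.
Cstat = Vt / (Pplat − PEEPtotal) = 400 / (23.0 − 17) = 400 / 6.0 = 66.667 mL/cmH2O.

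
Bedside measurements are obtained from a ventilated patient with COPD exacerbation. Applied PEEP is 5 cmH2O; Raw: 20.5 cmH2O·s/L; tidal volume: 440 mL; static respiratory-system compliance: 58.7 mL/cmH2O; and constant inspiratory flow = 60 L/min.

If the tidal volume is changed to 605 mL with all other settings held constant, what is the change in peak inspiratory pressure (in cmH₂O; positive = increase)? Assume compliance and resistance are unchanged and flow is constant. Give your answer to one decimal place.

PIP = Vt/C + R·V̇ + PEEP (constant-flow equation of motion).
Only the elastic term changes: ΔPIP = ΔVt / C = (605 − 440) / 58.7 = 2.811 cmH2O.

2.8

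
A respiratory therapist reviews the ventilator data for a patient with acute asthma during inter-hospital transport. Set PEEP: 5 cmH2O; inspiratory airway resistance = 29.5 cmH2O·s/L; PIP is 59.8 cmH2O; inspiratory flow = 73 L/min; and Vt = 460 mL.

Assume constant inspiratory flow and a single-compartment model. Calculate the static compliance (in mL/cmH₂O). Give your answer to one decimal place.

Flow: 73 L/min ÷ 60 = 1.2167 L/s.
Equation of motion (constant flow): PIP = Vt/C + R·V̇ + PEEP.
Vt/C = PIP − R·V̇ − PEEP = 59.8 − 29.5×1.2167 − 5 = 59.8 − 35.893 − 5 = 18.907 cmH2O.
C = Vt / 18.907 = 460 / 18.907 = 24.33 mL/cmH2O.

24.3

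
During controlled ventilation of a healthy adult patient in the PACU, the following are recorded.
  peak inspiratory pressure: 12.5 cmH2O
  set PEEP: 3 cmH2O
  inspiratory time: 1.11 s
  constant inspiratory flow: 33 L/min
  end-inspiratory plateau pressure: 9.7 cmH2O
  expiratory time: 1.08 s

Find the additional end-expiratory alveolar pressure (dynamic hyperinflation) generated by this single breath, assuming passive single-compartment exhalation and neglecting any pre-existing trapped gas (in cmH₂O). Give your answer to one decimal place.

Flow: 33 L/min ÷ 60 = 0.55 L/s.
Vt = flow × Ti = 0.55 L/s × 1.11 s × 1000 mL/L = 610.5 mL.
R = (PIP − Pplat)/V̇ = (12.5 − 9.7) / 0.55 = 2.8/0.55 = 5.091 cmH2O·s/L.
C = Vt/(Pplat − PEEP) = 610.5 / (9.7 − 3) = 610.5/6.7 = 91.119 mL/cmH2O.
τ = R × C = 5.091 × 0.09112 L/cmH2O = 0.4639 s.
Fraction remaining = e^(−Te/τ) = e^(−1.08/0.4639) = 0.09748; trapped volume = 610.5 × 0.09748 = 59.512 mL.
Additional alveolar pressure from trapping ≈ V_trapped / C = 59.512 / 91.119 = 0.6531 cmH2O.

0.7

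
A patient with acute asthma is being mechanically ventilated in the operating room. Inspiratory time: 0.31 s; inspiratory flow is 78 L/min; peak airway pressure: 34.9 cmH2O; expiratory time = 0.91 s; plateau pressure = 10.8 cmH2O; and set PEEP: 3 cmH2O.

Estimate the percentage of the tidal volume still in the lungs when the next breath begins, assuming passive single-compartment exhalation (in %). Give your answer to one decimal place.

Flow: 78 L/min ÷ 60 = 1.3 L/s.
Vt = flow × Ti = 1.3 L/s × 0.31 s × 1000 mL/L = 403.0 mL.
R = (PIP − Pplat)/V̇ = (34.9 − 10.8) / 1.3 = 24.1/1.3 = 18.538 cmH2O·s/L.
C = Vt/(Pplat − PEEP) = 403.0 / (10.8 − 3) = 403.0/7.8 = 51.667 mL/cmH2O.
τ = R × C = 18.538 × 0.05167 L/cmH2O = 0.9579 s.
Fraction remaining at end-expiration = e^(−Te/τ) = e^(−0.91/0.9579) = 0.3867 → 38.67%.

38.7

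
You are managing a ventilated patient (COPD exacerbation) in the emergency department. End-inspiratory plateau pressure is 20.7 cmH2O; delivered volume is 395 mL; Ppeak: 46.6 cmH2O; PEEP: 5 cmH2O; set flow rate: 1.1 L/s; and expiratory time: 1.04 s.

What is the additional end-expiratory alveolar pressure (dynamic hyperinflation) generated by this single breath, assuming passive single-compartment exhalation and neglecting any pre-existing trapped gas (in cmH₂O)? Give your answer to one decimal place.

2.7

R = (PIP − Pplat)/V̇ = (46.6 − 20.7) / 1.1 = 25.9/1.1 = 23.545 cmH2O·s/L.
C = Vt/(Pplat − PEEP) = 395.0 / (20.7 − 5) = 395.0/15.7 = 25.159 mL/cmH2O.
τ = R × C = 23.545 × 0.02516 L/cmH2O = 0.5924 s.
Fraction remaining = e^(−Te/τ) = e^(−1.04/0.5924) = 0.1728; trapped volume = 395.0 × 0.1728 = 68.256 mL.
Additional alveolar pressure from trapping ≈ V_trapped / C = 68.256 / 25.159 = 2.713 cmH2O.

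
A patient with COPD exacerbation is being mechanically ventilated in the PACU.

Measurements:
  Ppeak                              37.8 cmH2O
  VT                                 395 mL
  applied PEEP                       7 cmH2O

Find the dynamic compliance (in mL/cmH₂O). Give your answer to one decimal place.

Dynamic compliance = Vt / (PIP − PEEP) = 395 / (37.8 − 7) = 395 / 30.8 = 12.825 mL/cmH2O.

12.8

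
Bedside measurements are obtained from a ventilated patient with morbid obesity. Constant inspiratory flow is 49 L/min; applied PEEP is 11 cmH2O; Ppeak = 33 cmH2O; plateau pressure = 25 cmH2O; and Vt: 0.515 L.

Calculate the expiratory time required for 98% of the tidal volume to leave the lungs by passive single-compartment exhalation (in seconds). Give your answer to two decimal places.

1.41

Flow: 49 L/min ÷ 60 = 0.8167 L/s.
R = (PIP − Pplat)/V̇ = (33 − 25) / 0.8167 = 8.0/0.8167 = 9.796 cmH2O·s/L.
C = Vt/(Pplat − PEEP) = 515.0 / (25 − 11) = 515.0/14.0 = 36.786 mL/cmH2O.
τ = R × C = 9.796 × 0.03679 L/cmH2O = 0.3604 s.
t = −τ·ln(1 − 0.98) = −0.3604·ln(0.02) = 1.41 s.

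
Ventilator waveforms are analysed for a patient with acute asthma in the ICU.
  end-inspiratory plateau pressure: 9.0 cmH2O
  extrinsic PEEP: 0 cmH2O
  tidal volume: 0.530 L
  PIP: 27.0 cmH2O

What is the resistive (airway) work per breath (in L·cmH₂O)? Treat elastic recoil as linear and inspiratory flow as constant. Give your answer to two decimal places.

With constant inspiratory flow the resistive pressure is constant at PIP − Pplat = 27.0 − 9.0 = 18.0 cmH2O, so resistive work = 18.0 × 0.530 = 9.54 L·cmH2O.

9.54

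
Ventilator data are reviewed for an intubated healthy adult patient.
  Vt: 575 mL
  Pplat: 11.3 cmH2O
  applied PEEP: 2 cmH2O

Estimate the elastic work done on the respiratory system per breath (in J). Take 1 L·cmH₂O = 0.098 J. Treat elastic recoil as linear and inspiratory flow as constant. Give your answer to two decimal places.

Elastic work ≈ ½ × (Pplat − PEEP) × Vt = 0.5 × (11.3 − 2) × 0.575 L = 0.5 × 9.3 × 0.575 = 2.674 L·cmH2O.
× 0.098 J/(L·cmH2O) → 0.2621 J.

0.26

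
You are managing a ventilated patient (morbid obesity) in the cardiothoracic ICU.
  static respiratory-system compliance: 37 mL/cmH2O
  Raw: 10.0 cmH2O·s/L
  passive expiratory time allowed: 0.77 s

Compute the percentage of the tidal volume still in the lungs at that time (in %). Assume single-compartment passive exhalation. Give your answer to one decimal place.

12.5

τ = R × C = 10.0 × 37 mL/cmH2O = 10.0 × 0.037 L/cmH2O = 0.37 s.
Passive exhalation: V(t)/V₀ = e^(−t/τ) = e^(−0.77/0.37) = 0.1248.
Fraction remaining = 0.1248 → 12.48%.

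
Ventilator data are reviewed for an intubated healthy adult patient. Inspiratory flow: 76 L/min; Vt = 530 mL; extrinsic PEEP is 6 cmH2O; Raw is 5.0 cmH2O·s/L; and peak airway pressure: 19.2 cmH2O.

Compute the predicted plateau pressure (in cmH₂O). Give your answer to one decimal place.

Flow: 76 L/min ÷ 60 = 1.2667 L/s.
Pplat = PIP − Raw × flow = 19.2 − 5.0 × 1.2667 = 19.2 − 6.334 = 12.866 cmH2O.

12.9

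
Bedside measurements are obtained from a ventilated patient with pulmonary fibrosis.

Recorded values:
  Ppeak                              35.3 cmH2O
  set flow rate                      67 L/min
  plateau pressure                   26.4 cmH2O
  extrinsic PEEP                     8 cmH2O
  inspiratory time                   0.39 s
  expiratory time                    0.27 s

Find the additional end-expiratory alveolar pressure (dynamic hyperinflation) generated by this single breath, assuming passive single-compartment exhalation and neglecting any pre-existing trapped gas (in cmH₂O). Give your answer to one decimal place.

4.4

Flow: 67 L/min ÷ 60 = 1.1167 L/s.
Vt = flow × Ti = 1.1167 L/s × 0.39 s × 1000 mL/L = 435.51 mL.
R = (PIP − Pplat)/V̇ = (35.3 − 26.4) / 1.1167 = 8.9/1.1167 = 7.97 cmH2O·s/L.
C = Vt/(Pplat − PEEP) = 435.51 / (26.4 − 8) = 435.51/18.4 = 23.669 mL/cmH2O.
τ = R × C = 7.97 × 0.02367 L/cmH2O = 0.1886 s.
Fraction remaining = e^(−Te/τ) = e^(−0.27/0.1886) = 0.2389; trapped volume = 435.51 × 0.2389 = 104.04 mL.
Additional alveolar pressure from trapping ≈ V_trapped / C = 104.04 / 23.669 = 4.396 cmH2O.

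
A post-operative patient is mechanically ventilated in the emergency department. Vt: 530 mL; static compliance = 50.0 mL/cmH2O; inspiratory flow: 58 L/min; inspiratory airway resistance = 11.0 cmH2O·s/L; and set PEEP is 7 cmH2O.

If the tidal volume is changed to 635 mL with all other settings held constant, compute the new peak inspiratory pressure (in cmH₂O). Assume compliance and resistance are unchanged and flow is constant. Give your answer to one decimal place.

30.3

Flow: 58 L/min ÷ 60 = 0.9667 L/s.
PIP = Vt/C + R·V̇ + PEEP (constant-flow equation of motion).
Only the elastic term changes: ΔPIP = ΔVt / C = (635 − 530) / 50.0 = 2.1 cmH2O.
Original PIP = 530/50.0 + 11.0×0.9667 + 7 = 28.234 cmH2O; new PIP = 28.234 + (2.1) = 30.334 cmH2O.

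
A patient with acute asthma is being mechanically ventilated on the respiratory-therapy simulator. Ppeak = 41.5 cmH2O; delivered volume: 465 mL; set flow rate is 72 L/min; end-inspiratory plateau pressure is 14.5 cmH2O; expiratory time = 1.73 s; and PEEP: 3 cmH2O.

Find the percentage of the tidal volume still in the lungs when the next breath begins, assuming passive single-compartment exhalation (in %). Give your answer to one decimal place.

14.9

Flow: 72 L/min ÷ 60 = 1.2 L/s.
R = (PIP − Pplat)/V̇ = (41.5 − 14.5) / 1.2 = 27.0/1.2 = 22.5 cmH2O·s/L.
C = Vt/(Pplat − PEEP) = 465.0 / (14.5 − 3) = 465.0/11.5 = 40.435 mL/cmH2O.
τ = R × C = 22.5 × 0.04044 L/cmH2O = 0.9099 s.
Fraction remaining at end-expiration = e^(−Te/τ) = e^(−1.73/0.9099) = 0.1494 → 14.94%.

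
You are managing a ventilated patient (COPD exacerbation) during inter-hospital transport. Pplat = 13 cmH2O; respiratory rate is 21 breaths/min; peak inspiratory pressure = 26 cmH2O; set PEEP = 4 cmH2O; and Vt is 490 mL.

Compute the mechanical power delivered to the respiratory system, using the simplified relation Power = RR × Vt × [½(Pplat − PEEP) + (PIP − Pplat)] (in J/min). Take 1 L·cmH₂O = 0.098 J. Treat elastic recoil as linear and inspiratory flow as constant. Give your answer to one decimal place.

17.6

Per-breath work = Vt × [½(Pplat−PEEP) + (PIP−Pplat)] = 0.490 × [0.5×9.0 + 13.0] = 0.490 × 17.5 = 8.575 L·cmH2O.
Power = 21 × 8.575 = 180.08 L·cmH2O/min.
× 0.098 J/(L·cmH2O) → 17.648 J/min.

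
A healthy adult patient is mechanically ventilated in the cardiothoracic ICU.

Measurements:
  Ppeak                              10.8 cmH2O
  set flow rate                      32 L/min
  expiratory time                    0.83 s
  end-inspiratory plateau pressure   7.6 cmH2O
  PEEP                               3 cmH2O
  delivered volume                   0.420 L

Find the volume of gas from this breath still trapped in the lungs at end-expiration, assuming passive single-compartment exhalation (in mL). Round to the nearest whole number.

Flow: 32 L/min ÷ 60 = 0.5333 L/s.
R = (PIP − Pplat)/V̇ = (10.8 − 7.6) / 0.5333 = 3.2/0.5333 = 6.0 cmH2O·s/L.
C = Vt/(Pplat − PEEP) = 420.0 / (7.6 − 3) = 420.0/4.6 = 91.304 mL/cmH2O.
τ = R × C = 6.0 × 0.0913 L/cmH2O = 0.5478 s.
Fraction remaining = e^(−Te/τ) = e^(−0.83/0.5478) = 0.2198.
Trapped volume = 420.0 × 0.2198 = 92.316 mL.

92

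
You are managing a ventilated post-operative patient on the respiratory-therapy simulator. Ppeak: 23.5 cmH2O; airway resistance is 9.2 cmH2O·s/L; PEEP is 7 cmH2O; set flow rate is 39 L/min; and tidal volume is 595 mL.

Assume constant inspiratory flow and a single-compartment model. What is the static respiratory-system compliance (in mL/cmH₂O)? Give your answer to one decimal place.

56.6

Flow: 39 L/min ÷ 60 = 0.65 L/s.
Equation of motion (constant flow): PIP = Vt/C + R·V̇ + PEEP.
Vt/C = PIP − R·V̇ − PEEP = 23.5 − 9.2×0.65 − 7 = 23.5 − 5.98 − 7 = 10.52 cmH2O.
C = Vt / 10.52 = 595 / 10.52 = 56.559 mL/cmH2O.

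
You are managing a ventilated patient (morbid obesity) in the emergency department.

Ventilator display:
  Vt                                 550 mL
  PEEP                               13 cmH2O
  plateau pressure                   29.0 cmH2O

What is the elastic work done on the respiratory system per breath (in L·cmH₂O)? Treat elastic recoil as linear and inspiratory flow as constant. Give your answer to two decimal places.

Elastic work ≈ ½ × (Pplat − PEEP) × Vt = 0.5 × (29.0 − 13) × 0.550 L = 0.5 × 16.0 × 0.550 = 4.4 L·cmH2O.

4.40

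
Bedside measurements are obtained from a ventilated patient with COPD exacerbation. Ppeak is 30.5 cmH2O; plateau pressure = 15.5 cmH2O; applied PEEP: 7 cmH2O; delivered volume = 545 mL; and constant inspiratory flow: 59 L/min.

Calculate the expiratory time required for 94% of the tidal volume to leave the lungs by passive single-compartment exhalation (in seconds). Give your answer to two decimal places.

2.75

Flow: 59 L/min ÷ 60 = 0.9833 L/s.
R = (PIP − Pplat)/V̇ = (30.5 − 15.5) / 0.9833 = 15.0/0.9833 = 15.255 cmH2O·s/L.
C = Vt/(Pplat − PEEP) = 545.0 / (15.5 − 7) = 545.0/8.5 = 64.118 mL/cmH2O.
τ = R × C = 15.255 × 0.06412 L/cmH2O = 0.9782 s.
t = −τ·ln(1 − 0.94) = −0.9782·ln(0.06) = 2.752 s.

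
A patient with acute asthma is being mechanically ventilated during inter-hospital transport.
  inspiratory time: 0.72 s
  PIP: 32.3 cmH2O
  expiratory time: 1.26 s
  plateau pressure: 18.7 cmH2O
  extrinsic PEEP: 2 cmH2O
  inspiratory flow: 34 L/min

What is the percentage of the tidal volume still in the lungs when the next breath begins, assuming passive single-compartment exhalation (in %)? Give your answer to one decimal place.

11.7

Flow: 34 L/min ÷ 60 = 0.5667 L/s.
Vt = flow × Ti = 0.5667 L/s × 0.72 s × 1000 mL/L = 408.02 mL.
R = (PIP − Pplat)/V̇ = (32.3 − 18.7) / 0.5667 = 13.6/0.5667 = 23.999 cmH2O·s/L.
C = Vt/(Pplat − PEEP) = 408.02 / (18.7 − 2) = 408.02/16.7 = 24.432 mL/cmH2O.
τ = R × C = 23.999 × 0.02443 L/cmH2O = 0.5863 s.
Fraction remaining at end-expiration = e^(−Te/τ) = e^(−1.26/0.5863) = 0.1166 → 11.66%.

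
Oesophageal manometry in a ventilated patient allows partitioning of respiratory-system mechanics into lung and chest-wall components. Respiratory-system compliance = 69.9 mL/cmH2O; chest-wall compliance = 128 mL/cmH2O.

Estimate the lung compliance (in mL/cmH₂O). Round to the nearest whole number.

1/CL = 1/Crs − 1/Ccw.
1/CL = 1/69.9 − 1/128 = 0.006494.
CL = 153.99 mL/cmH2O.

154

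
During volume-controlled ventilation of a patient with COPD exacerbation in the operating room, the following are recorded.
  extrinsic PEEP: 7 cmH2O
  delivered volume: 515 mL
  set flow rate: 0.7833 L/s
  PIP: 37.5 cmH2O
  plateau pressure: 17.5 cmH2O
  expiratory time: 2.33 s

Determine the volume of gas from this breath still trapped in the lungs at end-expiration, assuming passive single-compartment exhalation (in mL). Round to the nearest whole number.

80

R = (PIP − Pplat)/V̇ = (37.5 − 17.5) / 0.7833 = 20.0/0.7833 = 25.533 cmH2O·s/L.
C = Vt/(Pplat − PEEP) = 515.0 / (17.5 − 7) = 515.0/10.5 = 49.048 mL/cmH2O.
τ = R × C = 25.533 × 0.04905 L/cmH2O = 1.252 s.
Fraction remaining = e^(−Te/τ) = e^(−2.33/1.252) = 0.1555.
Trapped volume = 515.0 × 0.1555 = 80.083 mL.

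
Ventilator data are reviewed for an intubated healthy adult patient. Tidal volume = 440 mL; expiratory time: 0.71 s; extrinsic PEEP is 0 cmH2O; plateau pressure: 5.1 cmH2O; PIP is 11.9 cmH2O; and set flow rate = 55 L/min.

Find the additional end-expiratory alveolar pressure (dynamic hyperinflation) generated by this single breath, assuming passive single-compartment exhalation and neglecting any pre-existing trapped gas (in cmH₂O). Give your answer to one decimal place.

1.7

Flow: 55 L/min ÷ 60 = 0.9167 L/s.
R = (PIP − Pplat)/V̇ = (11.9 − 5.1) / 0.9167 = 6.8/0.9167 = 7.418 cmH2O·s/L.
C = Vt/(Pplat − PEEP) = 440.0 / (5.1 − 0) = 440.0/5.1 = 86.275 mL/cmH2O.
τ = R × C = 7.418 × 0.08628 L/cmH2O = 0.64 s.
Fraction remaining = e^(−Te/τ) = e^(−0.71/0.64) = 0.3298; trapped volume = 440.0 × 0.3298 = 145.11 mL.
Additional alveolar pressure from trapping ≈ V_trapped / C = 145.11 / 86.275 = 1.682 cmH2O.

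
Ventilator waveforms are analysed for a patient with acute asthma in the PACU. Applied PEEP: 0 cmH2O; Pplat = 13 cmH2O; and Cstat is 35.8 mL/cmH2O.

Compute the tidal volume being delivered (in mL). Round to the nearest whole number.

Vt = Cstat × (Pplat − PEEP) = 35.8 × (13 − 0) = 35.8 × 13.0 = 465.4 mL.

465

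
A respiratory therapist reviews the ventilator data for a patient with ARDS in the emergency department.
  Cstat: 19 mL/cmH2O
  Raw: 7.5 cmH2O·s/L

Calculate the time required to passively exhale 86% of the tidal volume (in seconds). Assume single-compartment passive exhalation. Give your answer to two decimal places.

τ = R × C = 7.5 × 19 mL/cmH2O = 7.5 × 0.019 L/cmH2O = 0.1425 s.
Exhaled fraction f = 1 − e^(−t/τ) → t = −τ·ln(1 − f) = −0.1425·ln(0.14) = 0.2802 s.

0.28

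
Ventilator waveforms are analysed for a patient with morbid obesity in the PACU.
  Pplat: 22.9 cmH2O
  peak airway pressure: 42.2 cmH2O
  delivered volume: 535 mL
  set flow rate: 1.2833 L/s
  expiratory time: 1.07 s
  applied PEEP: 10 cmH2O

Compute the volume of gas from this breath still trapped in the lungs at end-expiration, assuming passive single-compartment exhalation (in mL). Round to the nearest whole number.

96

R = (PIP − Pplat)/V̇ = (42.2 − 22.9) / 1.2833 = 19.3/1.2833 = 15.039 cmH2O·s/L.
C = Vt/(Pplat − PEEP) = 535.0 / (22.9 − 10) = 535.0/12.9 = 41.473 mL/cmH2O.
τ = R × C = 15.039 × 0.04147 L/cmH2O = 0.6237 s.
Fraction remaining = e^(−Te/τ) = e^(−1.07/0.6237) = 0.1799.
Trapped volume = 535.0 × 0.1799 = 96.247 mL.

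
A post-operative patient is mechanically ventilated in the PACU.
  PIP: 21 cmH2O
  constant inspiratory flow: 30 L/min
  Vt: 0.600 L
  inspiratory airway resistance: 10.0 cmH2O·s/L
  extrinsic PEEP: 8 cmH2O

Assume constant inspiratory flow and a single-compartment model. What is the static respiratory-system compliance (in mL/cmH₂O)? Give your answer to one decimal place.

Flow: 30 L/min ÷ 60 = 0.5 L/s.
Equation of motion (constant flow): PIP = Vt/C + R·V̇ + PEEP.
Vt/C = PIP − R·V̇ − PEEP = 21 − 10.0×0.5 − 8 = 21 − 5.0 − 8 = 8.0 cmH2O.
C = Vt / 8.0 = 600 / 8.0 = 75.0 mL/cmH2O.

75.0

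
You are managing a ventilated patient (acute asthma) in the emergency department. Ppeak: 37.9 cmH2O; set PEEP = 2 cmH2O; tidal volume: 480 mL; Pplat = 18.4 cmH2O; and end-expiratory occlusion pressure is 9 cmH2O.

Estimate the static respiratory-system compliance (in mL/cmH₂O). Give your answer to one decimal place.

End-expiratory occlusion gives total PEEP = 9 cmH2O (intrinsic PEEP = 9 − 2 = 7). Use total PEEP for the elastic gradient.
Cstat = Vt / (Pplat − PEEPtotal) = 480 / (18.4 − 9) = 480 / 9.4 = 51.064 mL/cmH2O.

51.1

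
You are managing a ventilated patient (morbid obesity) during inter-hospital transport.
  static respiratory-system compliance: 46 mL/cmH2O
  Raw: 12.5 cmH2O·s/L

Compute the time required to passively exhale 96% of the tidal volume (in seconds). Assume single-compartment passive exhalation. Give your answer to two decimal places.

1.85

τ = R × C = 12.5 × 46 mL/cmH2O = 12.5 × 0.046 L/cmH2O = 0.575 s.
Exhaled fraction f = 1 − e^(−t/τ) → t = −τ·ln(1 − f) = −0.575·ln(0.04) = 1.851 s.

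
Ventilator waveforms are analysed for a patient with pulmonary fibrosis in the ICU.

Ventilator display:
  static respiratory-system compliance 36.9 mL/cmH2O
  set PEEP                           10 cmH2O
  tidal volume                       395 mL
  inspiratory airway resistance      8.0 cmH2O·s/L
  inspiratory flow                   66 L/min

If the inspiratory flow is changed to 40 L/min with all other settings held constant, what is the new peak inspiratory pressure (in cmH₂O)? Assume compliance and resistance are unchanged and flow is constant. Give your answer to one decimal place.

26.0

Flow: 66 L/min ÷ 60 = 1.1 L/s.
New flow: 40 L/min ÷ 60 = 0.6667 L/s.
PIP = Vt/C + R·V̇ + PEEP (constant-flow equation of motion).
Only the resistive term changes: ΔPIP = R × ΔV̇ = 8.0 × (0.6667 − 1.1) = 8.0 × -0.4333 = -3.466 cmH2O.
Original PIP = 395/36.9 + 8.0×1.1 + 10 = 29.505 cmH2O; new PIP = 29.505 + (-3.466) = 26.039 cmH2O.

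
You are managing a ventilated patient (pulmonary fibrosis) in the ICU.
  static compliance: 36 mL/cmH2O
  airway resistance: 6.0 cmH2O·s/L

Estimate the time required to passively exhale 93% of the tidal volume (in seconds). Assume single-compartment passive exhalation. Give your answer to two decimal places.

0.57

τ = R × C = 6.0 × 36 mL/cmH2O = 6.0 × 0.036 L/cmH2O = 0.216 s.
Exhaled fraction f = 1 − e^(−t/τ) → t = −τ·ln(1 − f) = −0.216·ln(0.07) = 0.5744 s.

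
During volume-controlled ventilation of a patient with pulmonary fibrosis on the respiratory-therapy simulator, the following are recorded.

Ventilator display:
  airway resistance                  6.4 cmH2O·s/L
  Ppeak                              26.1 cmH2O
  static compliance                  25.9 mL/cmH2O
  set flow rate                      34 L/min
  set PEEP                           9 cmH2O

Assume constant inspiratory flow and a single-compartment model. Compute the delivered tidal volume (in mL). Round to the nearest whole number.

Flow: 34 L/min ÷ 60 = 0.5667 L/s.
Equation of motion (constant flow): PIP = Vt/C + R·V̇ + PEEP.
Vt/C = PIP − R·V̇ − PEEP = 26.1 − 3.627 − 9 = 13.473 cmH2O.
Vt = C × 13.473 = 25.9 × 13.473 = 348.95 mL.

349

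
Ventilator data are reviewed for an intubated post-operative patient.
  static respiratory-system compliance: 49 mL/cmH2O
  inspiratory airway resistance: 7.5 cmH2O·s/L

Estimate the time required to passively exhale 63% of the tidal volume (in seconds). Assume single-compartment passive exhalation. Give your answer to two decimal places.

0.37

τ = R × C = 7.5 × 49 mL/cmH2O = 7.5 × 0.049 L/cmH2O = 0.3675 s.
Exhaled fraction f = 1 − e^(−t/τ) → t = −τ·ln(1 − f) = −0.3675·ln(0.37) = 0.3654 s.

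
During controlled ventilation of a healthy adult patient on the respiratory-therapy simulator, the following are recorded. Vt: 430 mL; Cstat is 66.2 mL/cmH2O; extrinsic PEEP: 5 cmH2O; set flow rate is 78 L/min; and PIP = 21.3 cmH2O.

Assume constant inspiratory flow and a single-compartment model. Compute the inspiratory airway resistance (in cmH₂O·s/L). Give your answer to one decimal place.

Flow: 78 L/min ÷ 60 = 1.3 L/s.
Equation of motion (constant flow): PIP = Vt/C + R·V̇ + PEEP.
R·V̇ = PIP − Vt/C − PEEP = 21.3 − 430/66.2 − 5 = 21.3 − 6.495 − 5 = 9.805 cmH2O.
R = 9.805 / 1.3 = 7.542 cmH2O·s/L.

7.5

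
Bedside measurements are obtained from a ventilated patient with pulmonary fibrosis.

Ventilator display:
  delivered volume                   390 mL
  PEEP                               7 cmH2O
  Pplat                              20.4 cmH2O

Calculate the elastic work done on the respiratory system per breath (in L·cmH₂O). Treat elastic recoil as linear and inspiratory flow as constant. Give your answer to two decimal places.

Elastic work ≈ ½ × (Pplat − PEEP) × Vt = 0.5 × (20.4 − 7) × 0.390 L = 0.5 × 13.4 × 0.390 = 2.613 L·cmH2O.

2.61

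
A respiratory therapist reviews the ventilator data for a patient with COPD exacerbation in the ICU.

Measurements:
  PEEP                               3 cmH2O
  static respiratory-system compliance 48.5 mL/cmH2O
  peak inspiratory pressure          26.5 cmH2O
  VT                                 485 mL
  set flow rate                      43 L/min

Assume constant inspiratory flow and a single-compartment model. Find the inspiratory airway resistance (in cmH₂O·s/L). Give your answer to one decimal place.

Flow: 43 L/min ÷ 60 = 0.7167 L/s.
Equation of motion (constant flow): PIP = Vt/C + R·V̇ + PEEP.
R·V̇ = PIP − Vt/C − PEEP = 26.5 − 485/48.5 − 3 = 26.5 − 10.0 − 3 = 13.5 cmH2O.
R = 13.5 / 0.7167 = 18.836 cmH2O·s/L.

18.8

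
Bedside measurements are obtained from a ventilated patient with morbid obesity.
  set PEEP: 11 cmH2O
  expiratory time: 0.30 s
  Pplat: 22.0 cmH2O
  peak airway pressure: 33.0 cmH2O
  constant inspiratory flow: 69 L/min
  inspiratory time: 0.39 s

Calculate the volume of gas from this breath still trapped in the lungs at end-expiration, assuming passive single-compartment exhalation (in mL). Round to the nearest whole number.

Flow: 69 L/min ÷ 60 = 1.15 L/s.
Vt = flow × Ti = 1.15 L/s × 0.39 s × 1000 mL/L = 448.5 mL.
R = (PIP − Pplat)/V̇ = (33.0 − 22.0) / 1.15 = 11.0/1.15 = 9.565 cmH2O·s/L.
C = Vt/(Pplat − PEEP) = 448.5 / (22.0 − 11) = 448.5/11.0 = 40.773 mL/cmH2O.
τ = R × C = 9.565 × 0.04077 L/cmH2O = 0.39 s.
Fraction remaining = e^(−Te/τ) = e^(−0.30/0.39) = 0.4634.
Trapped volume = 448.5 × 0.4634 = 207.83 mL.

208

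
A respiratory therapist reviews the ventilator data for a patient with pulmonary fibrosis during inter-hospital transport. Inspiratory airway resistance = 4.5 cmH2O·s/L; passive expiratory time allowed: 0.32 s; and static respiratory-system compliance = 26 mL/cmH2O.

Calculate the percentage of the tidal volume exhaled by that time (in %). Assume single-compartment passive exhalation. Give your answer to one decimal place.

τ = R × C = 4.5 × 26 mL/cmH2O = 4.5 × 0.026 L/cmH2O = 0.117 s.
Passive exhalation: V(t)/V₀ = e^(−t/τ) = e^(−0.32/0.117) = 0.06489.
Fraction exhaled = 1 − 0.06489 = 0.9351 → 93.51%.

93.5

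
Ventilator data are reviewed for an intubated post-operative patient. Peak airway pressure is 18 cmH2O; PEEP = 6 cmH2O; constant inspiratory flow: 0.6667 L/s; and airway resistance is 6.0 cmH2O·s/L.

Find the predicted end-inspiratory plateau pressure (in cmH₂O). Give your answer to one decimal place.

14.0

Pplat = PIP − Raw × flow = 18 − 6.0 × 0.6667 = 18 − 4.0 = 14.0 cmH2O.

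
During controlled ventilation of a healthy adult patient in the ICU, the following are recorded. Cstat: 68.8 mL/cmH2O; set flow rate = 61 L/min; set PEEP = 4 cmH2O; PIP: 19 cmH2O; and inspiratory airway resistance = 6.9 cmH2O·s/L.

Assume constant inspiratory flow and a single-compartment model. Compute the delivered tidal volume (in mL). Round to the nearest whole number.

549

Flow: 61 L/min ÷ 60 = 1.0167 L/s.
Equation of motion (constant flow): PIP = Vt/C + R·V̇ + PEEP.
Vt/C = PIP − R·V̇ − PEEP = 19 − 7.015 − 4 = 7.985 cmH2O.
Vt = C × 7.985 = 68.8 × 7.985 = 549.37 mL.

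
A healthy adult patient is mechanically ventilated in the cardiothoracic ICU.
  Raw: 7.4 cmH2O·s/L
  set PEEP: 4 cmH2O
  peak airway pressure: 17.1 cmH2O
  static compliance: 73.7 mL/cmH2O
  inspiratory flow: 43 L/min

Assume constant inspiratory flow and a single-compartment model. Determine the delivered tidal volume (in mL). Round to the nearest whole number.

Flow: 43 L/min ÷ 60 = 0.7167 L/s.
Equation of motion (constant flow): PIP = Vt/C + R·V̇ + PEEP.
Vt/C = PIP − R·V̇ − PEEP = 17.1 − 5.304 − 4 = 7.796 cmH2O.
Vt = C × 7.796 = 73.7 × 7.796 = 574.57 mL.

575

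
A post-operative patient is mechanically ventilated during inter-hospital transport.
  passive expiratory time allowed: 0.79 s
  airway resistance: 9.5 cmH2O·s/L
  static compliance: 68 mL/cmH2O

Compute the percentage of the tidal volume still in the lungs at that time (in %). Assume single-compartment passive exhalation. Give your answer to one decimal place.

τ = R × C = 9.5 × 68 mL/cmH2O = 9.5 × 0.068 L/cmH2O = 0.646 s.
Passive exhalation: V(t)/V₀ = e^(−t/τ) = e^(−0.79/0.646) = 0.2944.
Fraction remaining = 0.2944 → 29.44%.

29.4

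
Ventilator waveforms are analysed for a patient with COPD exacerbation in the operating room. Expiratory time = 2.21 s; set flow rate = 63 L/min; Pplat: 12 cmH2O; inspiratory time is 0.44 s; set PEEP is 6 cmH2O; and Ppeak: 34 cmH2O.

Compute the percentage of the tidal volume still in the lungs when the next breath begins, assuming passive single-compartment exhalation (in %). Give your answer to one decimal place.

Flow: 63 L/min ÷ 60 = 1.05 L/s.
Vt = flow × Ti = 1.05 L/s × 0.44 s × 1000 mL/L = 462.0 mL.
R = (PIP − Pplat)/V̇ = (34 − 12) / 1.05 = 22.0/1.05 = 20.952 cmH2O·s/L.
C = Vt/(Pplat − PEEP) = 462.0 / (12 − 6) = 462.0/6.0 = 77.0 mL/cmH2O.
τ = R × C = 20.952 × 0.077 L/cmH2O = 1.613 s.
Fraction remaining at end-expiration = e^(−Te/τ) = e^(−2.21/1.613) = 0.2541 → 25.41%.

25.4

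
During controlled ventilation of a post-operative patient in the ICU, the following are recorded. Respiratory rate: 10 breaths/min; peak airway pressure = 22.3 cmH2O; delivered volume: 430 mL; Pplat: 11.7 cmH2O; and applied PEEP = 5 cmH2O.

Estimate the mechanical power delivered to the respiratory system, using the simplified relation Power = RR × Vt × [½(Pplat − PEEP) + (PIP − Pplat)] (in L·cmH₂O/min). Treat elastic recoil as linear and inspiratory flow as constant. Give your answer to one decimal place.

Per-breath work = Vt × [½(Pplat−PEEP) + (PIP−Pplat)] = 0.430 × [0.5×6.7 + 10.6] = 0.430 × 13.95 = 5.999 L·cmH2O.
Power = 10 × 5.999 = 59.99 L·cmH2O/min.

60.0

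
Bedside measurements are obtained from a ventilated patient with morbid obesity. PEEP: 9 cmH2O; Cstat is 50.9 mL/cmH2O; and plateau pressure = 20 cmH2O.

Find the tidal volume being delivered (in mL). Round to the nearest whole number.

Vt = Cstat × (Pplat − PEEP) = 50.9 × (20 − 9) = 50.9 × 11.0 = 559.9 mL.

560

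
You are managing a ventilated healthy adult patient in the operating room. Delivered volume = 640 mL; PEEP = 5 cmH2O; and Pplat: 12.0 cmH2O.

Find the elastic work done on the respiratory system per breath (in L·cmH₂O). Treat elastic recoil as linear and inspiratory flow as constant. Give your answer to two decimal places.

2.24

Elastic work ≈ ½ × (Pplat − PEEP) × Vt = 0.5 × (12.0 − 5) × 0.640 L = 0.5 × 7.0 × 0.640 = 2.24 L·cmH2O.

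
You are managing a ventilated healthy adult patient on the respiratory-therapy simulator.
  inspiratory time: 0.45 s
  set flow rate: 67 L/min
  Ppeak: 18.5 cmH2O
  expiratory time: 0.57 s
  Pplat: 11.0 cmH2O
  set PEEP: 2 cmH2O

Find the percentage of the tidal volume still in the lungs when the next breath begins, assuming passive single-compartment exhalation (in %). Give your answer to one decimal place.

21.9

Flow: 67 L/min ÷ 60 = 1.1167 L/s.
Vt = flow × Ti = 1.1167 L/s × 0.45 s × 1000 mL/L = 502.52 mL.
R = (PIP − Pplat)/V̇ = (18.5 − 11.0) / 1.1167 = 7.5/1.1167 = 6.716 cmH2O·s/L.
C = Vt/(Pplat − PEEP) = 502.52 / (11.0 − 2) = 502.52/9.0 = 55.836 mL/cmH2O.
τ = R × C = 6.716 × 0.05584 L/cmH2O = 0.375 s.
Fraction remaining at end-expiration = e^(−Te/τ) = e^(−0.57/0.375) = 0.2187 → 21.87%.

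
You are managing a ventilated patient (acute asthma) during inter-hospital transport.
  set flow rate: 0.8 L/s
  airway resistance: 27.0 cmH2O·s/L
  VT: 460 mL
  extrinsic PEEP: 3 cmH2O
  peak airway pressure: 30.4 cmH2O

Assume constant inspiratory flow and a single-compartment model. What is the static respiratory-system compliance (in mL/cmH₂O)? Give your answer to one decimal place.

Equation of motion (constant flow): PIP = Vt/C + R·V̇ + PEEP.
Vt/C = PIP − R·V̇ − PEEP = 30.4 − 27.0×0.8 − 3 = 30.4 − 21.6 − 3 = 5.8 cmH2O.
C = Vt / 5.8 = 460 / 5.8 = 79.31 mL/cmH2O.

79.3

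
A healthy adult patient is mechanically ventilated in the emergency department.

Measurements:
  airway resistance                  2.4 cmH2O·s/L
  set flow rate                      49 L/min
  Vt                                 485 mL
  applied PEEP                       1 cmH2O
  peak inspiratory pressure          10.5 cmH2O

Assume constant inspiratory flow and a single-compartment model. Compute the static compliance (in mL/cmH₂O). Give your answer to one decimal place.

Flow: 49 L/min ÷ 60 = 0.8167 L/s.
Equation of motion (constant flow): PIP = Vt/C + R·V̇ + PEEP.
Vt/C = PIP − R·V̇ − PEEP = 10.5 − 2.4×0.8167 − 1 = 10.5 − 1.96 − 1 = 7.54 cmH2O.
C = Vt / 7.54 = 485 / 7.54 = 64.324 mL/cmH2O.

64.3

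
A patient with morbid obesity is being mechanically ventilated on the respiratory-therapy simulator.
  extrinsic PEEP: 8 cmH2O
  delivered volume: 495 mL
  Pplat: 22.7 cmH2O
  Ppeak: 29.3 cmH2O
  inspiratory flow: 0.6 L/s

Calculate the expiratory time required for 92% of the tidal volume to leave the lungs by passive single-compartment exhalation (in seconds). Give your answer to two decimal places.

0.94

R = (PIP − Pplat)/V̇ = (29.3 − 22.7) / 0.6 = 6.6/0.6 = 11.0 cmH2O·s/L.
C = Vt/(Pplat − PEEP) = 495.0 / (22.7 − 8) = 495.0/14.7 = 33.673 mL/cmH2O.
τ = R × C = 11.0 × 0.03367 L/cmH2O = 0.3704 s.
t = −τ·ln(1 − 0.92) = −0.3704·ln(0.08) = 0.9355 s.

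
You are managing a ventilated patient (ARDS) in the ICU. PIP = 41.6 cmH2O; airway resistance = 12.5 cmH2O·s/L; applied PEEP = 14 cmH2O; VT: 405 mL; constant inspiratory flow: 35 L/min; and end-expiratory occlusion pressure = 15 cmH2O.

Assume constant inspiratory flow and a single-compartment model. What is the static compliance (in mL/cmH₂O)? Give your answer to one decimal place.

21.0

Flow: 35 L/min ÷ 60 = 0.5833 L/s.
Total PEEP = 15 cmH2O (set 14 + intrinsic 1); this is the baseline alveolar pressure.
Equation of motion (constant flow): PIP = Vt/C + R·V̇ + PEEP.
Vt/C = PIP − R·V̇ − PEEP = 41.6 − 12.5×0.5833 − 15 = 41.6 − 7.291 − 15 = 19.309 cmH2O.
C = Vt / 19.309 = 405 / 19.309 = 20.975 mL/cmH2O.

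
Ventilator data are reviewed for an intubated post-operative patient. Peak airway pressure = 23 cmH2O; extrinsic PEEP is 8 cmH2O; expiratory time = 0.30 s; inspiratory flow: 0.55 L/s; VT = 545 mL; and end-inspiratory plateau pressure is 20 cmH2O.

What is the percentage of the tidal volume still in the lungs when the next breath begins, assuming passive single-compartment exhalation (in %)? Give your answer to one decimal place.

R = (PIP − Pplat)/V̇ = (23 − 20) / 0.55 = 3.0/0.55 = 5.455 cmH2O·s/L.
C = Vt/(Pplat − PEEP) = 545.0 / (20 − 8) = 545.0/12.0 = 45.417 mL/cmH2O.
τ = R × C = 5.455 × 0.04542 L/cmH2O = 0.2478 s.
Fraction remaining at end-expiration = e^(−Te/τ) = e^(−0.30/0.2478) = 0.298 → 29.8%.

29.8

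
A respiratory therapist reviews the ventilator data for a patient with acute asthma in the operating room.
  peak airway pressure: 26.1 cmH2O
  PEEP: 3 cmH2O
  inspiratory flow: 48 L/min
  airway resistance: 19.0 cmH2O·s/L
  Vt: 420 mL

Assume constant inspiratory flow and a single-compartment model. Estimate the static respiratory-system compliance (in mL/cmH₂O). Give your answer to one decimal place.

Flow: 48 L/min ÷ 60 = 0.8 L/s.
Equation of motion (constant flow): PIP = Vt/C + R·V̇ + PEEP.
Vt/C = PIP − R·V̇ − PEEP = 26.1 − 19.0×0.8 − 3 = 26.1 − 15.2 − 3 = 7.9 cmH2O.
C = Vt / 7.9 = 420 / 7.9 = 53.165 mL/cmH2O.

53.2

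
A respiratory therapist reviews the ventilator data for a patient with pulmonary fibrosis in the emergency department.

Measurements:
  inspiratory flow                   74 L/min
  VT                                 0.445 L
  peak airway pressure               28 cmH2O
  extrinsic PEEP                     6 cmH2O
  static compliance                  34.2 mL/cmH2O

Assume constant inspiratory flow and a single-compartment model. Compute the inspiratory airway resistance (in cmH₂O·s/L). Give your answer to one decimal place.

7.3

Flow: 74 L/min ÷ 60 = 1.2333 L/s.
Equation of motion (constant flow): PIP = Vt/C + R·V̇ + PEEP.
R·V̇ = PIP − Vt/C − PEEP = 28 − 445/34.2 − 6 = 28 − 13.012 − 6 = 8.988 cmH2O.
R = 8.988 / 1.2333 = 7.288 cmH2O·s/L.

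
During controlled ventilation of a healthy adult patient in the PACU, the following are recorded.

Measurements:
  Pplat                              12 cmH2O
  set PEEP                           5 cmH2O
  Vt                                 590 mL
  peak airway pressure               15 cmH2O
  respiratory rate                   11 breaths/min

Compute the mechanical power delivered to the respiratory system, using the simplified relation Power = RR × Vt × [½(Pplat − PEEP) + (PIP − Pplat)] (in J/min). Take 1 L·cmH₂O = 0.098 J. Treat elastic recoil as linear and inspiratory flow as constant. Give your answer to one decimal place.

4.1

Per-breath work = Vt × [½(Pplat−PEEP) + (PIP−Pplat)] = 0.590 × [0.5×7.0 + 3.0] = 0.590 × 6.5 = 3.835 L·cmH2O.
Power = 11 × 3.835 = 42.185 L·cmH2O/min.
× 0.098 J/(L·cmH2O) → 4.134 J/min.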